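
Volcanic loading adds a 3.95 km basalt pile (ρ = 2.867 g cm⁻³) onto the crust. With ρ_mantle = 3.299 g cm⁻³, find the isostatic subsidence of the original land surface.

Subaerial loading: s = t ρ_load / ρ_m.
s = 3.95 km × 2.867/3.299 = 3.43 km.

3.43 km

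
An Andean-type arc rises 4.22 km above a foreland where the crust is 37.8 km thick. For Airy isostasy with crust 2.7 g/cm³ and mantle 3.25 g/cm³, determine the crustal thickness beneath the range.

Root depth r = h ρ_c / (ρ_m − ρ_c) = 4.22 km × 2.7 / 0.55 = 20.72 km.
Total thickness = T + h + r = 37.8 km + 4.22 km + 20.72 km = 62.7 km.

62.7 km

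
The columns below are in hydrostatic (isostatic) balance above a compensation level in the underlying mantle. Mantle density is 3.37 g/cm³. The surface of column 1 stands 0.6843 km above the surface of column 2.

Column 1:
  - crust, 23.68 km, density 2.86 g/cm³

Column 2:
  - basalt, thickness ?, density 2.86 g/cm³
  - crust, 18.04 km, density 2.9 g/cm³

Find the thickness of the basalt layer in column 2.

2.53 km

Take the compensation level at the base of the deeper column (depth z_c below the surface of column 1) and equate Σ ρ_i t_i down to z_c; mantle fills any gap and the z_c terms cancel.
Column 1: 23.68×2.86 + (z_c − 23.68)×3.37
Column 2: 0.6843×0 + x×2.86 + 18.04×2.9 + (z_c − 0.6843 − 18.04 − x)×3.37
The z_c×3.37 term appears on both sides and cancels. Collect the known terms of each column as K = Σ(ρt)_known − 3.37 × (depth of known layers): K_1 = 67.7248 − 3.37×23.68 = −12.0768; K_2 = 52.316 − 3.37×(0.6843 + 18.04) = −10.784891.
Balance: K_1 = K_2 − x×(3.37 − 2.86), so x = (K_2 − K_1)/(3.37 − 2.86) = 1.29191/0.51 = 2.53 km.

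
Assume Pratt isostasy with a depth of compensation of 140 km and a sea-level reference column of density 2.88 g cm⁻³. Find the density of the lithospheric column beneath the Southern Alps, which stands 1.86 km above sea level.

2.84 g cm⁻³

Pratt balance: ρ_ref D = ρ (D + h).
ρ = ρ_ref D/(D + h) = 2.88 × 140 km/(140 km + 1.86 km) = 2.84 g cm⁻³.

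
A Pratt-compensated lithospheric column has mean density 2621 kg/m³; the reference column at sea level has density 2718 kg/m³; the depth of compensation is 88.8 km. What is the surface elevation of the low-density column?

3.29 km

ρ_ref D = ρ (D + h) → h = D (ρ_ref − ρ)/ρ.
h = 88.8 km × (2718 − 2621)/2621 = 3.29 km.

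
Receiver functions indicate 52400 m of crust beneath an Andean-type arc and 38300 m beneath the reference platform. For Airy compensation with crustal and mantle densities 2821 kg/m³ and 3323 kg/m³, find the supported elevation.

Excess crust Δ = 52400 m − 38300 m = 14100 m, split between elevation h and root r with h + r = Δ.
Airy balance ρ_c h = (ρ_m − ρ_c) r gives r = h ρ_c/(ρ_m − ρ_c), so h (1 + ρ_c/(ρ_m − ρ_c)) = Δ, i.e. h = Δ (ρ_m − ρ_c)/ρ_m.
h = 14100 m × 502/3323 = 2130 m.

2130 m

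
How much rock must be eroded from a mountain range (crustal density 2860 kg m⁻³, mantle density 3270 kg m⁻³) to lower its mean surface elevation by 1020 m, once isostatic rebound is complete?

Net drop Δ = e − u = e − e ρ_c/ρ_m = e (ρ_m − ρ_c)/ρ_m.
e = Δ ρ_m/(ρ_m − ρ_c) = 1020 m × 3270/410 = 8140 m.

8140 m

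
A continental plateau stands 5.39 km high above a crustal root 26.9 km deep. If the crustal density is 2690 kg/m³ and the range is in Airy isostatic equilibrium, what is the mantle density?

Airy balance: ρ_c h = (ρ_m − ρ_c) r → ρ_m = ρ_c (1 + h/r).
ρ_m = 2690 × (1 + 5.39 km/26.9 km) = 3230 kg/m³.

3230 kg/m³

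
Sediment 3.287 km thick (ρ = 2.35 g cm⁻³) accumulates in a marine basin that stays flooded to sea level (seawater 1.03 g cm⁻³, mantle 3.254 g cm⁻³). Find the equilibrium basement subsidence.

1.95 km

Submarine loading: the sediment displaces seawater, and the subsidence is in turn flooded, so s (ρ_m − ρ_w) = t (ρ_sed − ρ_w).
s = 3.287 km × (2.35 − 1.03) / (3.254 − 1.03) = 1.95 km.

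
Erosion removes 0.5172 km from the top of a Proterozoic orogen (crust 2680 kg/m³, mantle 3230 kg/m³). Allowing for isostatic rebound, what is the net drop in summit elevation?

Rebound u = e ρ_c/ρ_m = 0.5172 km × 2680/3230 = 0.4291 km.
Net surface drop = e − u = 0.5172 km − 0.4291 km = e (ρ_m − ρ_c)/ρ_m = 0.0881 km.

0.0881 km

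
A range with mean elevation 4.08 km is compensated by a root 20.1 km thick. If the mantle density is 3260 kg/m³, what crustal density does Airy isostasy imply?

2710 kg/m³

ρ_c h = (ρ_m − ρ_c) r → ρ_c (h + r) = ρ_m r → ρ_c = ρ_m r / (h + r).
ρ_c = 3260 × 20.1 km / (4.08 km + 20.1 km) = 2710 kg/m³.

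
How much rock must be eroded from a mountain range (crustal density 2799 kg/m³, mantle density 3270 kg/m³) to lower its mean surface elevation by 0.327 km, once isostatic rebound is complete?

2.27 km

Net drop Δ = e − u = e − e ρ_c/ρ_m = e (ρ_m − ρ_c)/ρ_m.
e = Δ ρ_m/(ρ_m − ρ_c) = 0.327 km × 3270/471 = 2.27 km.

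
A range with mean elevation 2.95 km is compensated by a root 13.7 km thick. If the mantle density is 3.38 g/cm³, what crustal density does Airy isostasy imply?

ρ_c h = (ρ_m − ρ_c) r → ρ_c (h + r) = ρ_m r → ρ_c = ρ_m r / (h + r).
ρ_c = 3.38 × 13.7 km / (2.95 km + 13.7 km) = 2.78 g/cm³.

2.78 g/cm³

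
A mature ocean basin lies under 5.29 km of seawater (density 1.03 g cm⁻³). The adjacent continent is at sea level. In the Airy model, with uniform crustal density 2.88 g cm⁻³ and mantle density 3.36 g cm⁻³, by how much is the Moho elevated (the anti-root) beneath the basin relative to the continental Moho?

20.4 km

Isostatic balance requires: replacing crust with seawater at the top is compensated by replacing crust with mantle at the base: d (ρ_c − ρ_w) = a (ρ_m − ρ_c).
a = d (ρ_c − ρ_w)/(ρ_m − ρ_c) = 5.29 km × 1.85/0.48 = 20.4 km.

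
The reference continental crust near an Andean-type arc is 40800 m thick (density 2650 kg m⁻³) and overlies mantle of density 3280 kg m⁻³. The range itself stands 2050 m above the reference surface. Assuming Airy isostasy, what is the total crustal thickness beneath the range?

51500 m

Root depth r = h ρ_c / (ρ_m − ρ_c) = 2050 m × 2650 / 630 = 8623 m.
Total thickness = T + h + r = 40800 m + 2050 m + 8623 m = 51500 m.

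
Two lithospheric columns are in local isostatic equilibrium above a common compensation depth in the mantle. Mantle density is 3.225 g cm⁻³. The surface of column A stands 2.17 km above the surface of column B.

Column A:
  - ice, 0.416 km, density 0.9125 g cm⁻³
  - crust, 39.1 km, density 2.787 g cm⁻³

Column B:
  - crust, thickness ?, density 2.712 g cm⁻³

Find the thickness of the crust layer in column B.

21.6 km

Take the compensation level at the base of the deeper column (depth z_c below the surface of column A) and equate Σ ρ_i t_i down to z_c; mantle fills any gap and the z_c terms cancel.
Column A: 0.416×0.9125 + 39.1×2.787 + (z_c − 39.516)×3.225
Column B: 2.17×0 + x×2.712 + (z_c − 2.17 − 0 − x)×3.225
The z_c×3.225 term appears on both sides and cancels. Collect the known terms of each column as K = Σ(ρt)_known − 3.225 × (depth of known layers): K_A = 109.3513 − 3.225×39.516 = −18.0878; K_B = 0 − 3.225×(2.17 + 0) = −6.99825.
Balance: K_A = K_B − x×(3.225 − 2.712), so x = (K_B − K_A)/(3.225 − 2.712) = 11.0895/0.513 = 21.6 km.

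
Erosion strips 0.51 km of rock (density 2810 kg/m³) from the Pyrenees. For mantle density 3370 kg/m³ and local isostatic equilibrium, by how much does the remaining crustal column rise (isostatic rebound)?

0.425 km

Unloading: uplift u = e ρ_c/ρ_m = 0.51 km × 2810/3370 = 0.425 km.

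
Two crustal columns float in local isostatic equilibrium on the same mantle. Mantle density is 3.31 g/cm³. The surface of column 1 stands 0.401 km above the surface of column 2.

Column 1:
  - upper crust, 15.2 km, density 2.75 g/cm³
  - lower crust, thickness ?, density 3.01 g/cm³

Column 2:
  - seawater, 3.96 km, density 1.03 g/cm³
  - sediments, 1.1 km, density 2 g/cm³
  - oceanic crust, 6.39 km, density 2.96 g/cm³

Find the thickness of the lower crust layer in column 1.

Take the compensation level at the base of the deeper column (depth z_c below the surface of column 1) and equate Σ ρ_i t_i down to z_c; mantle fills any gap and the z_c terms cancel.
Column 1: 15.2×2.75 + x×3.01 + (z_c − 15.2 − x)×3.31
Column 2: 0.401×0 + 3.96×1.03 + 1.1×2 + 6.39×2.96 + (z_c − 0.401 − 11.45)×3.31
The z_c×3.31 term appears on both sides and cancels. Collect the known terms of each column as K = Σ(ρt)_known − 3.31 × (depth of known layers): K_1 = 41.8 − 3.31×15.2 = −8.512; K_2 = 25.1932 − 3.31×(0.401 + 11.45) = −14.03361.
Balance: K_1 − x×(3.31 − 3.01) = K_2, so x = (K_1 − K_2)/(3.31 − 3.01) = 5.52161/0.3 = 18.4 km.

18.4 km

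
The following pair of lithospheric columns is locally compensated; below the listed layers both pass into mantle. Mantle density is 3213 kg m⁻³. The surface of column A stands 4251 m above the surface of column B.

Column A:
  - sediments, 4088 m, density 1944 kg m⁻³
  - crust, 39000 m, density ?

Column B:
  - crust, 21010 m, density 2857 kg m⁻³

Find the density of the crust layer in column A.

2800 kg m⁻³

Take the compensation level at the base of the deeper column (depth z_c below the surface of column A) and equate Σ ρ_i t_i down to z_c; mantle fills any gap and the z_c terms cancel.
Column A: 4088×1944 + 39000×ρ + (z_c − 43088)×3213
Column B: 4251×0 + 21010×2857 + (z_c − 4251 − 21010)×3213
The z_c×3213 term appears on both sides and cancels. Collect the known terms of each column as K = Σ(ρt)_known − 3213 × (depth of known layers): K_A = 7947072 − 3213×43088 = −130494672; K_B = 60025570 − 3213×(4251 + 21010) = −21138023.
Balance: K_A + 39000×ρ = K_B, so ρ = (K_B − K_A)/39000 = 109357000/39000 = 2800 kg m⁻³.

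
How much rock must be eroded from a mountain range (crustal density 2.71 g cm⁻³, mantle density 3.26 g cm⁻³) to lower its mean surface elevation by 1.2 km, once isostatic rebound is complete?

Net drop Δ = e − u = e − e ρ_c/ρ_m = e (ρ_m − ρ_c)/ρ_m.
e = Δ ρ_m/(ρ_m − ρ_c) = 1.2 km × 3.26/0.55 = 7.11 km.

7.11 km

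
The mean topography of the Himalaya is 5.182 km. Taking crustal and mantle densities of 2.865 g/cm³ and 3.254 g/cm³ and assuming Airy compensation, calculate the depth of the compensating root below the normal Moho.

38.2 km

By Archimedes' principle applied to the lithosphere: the weight of the topography is balanced by the buoyancy of the root, ρ_c h = (ρ_m − ρ_c) r.
r = h · ρ_c / (ρ_m − ρ_c) = 5.182 km × 2.865 / (3.254 − 2.865) = 38.2 km.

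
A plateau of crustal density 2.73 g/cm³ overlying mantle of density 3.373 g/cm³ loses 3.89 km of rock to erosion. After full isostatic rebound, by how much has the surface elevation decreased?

Rebound u = e ρ_c/ρ_m = 3.89 km × 2.73/3.373 = 3.148 km.
Net surface drop = e − u = 3.89 km − 3.148 km = e (ρ_m − ρ_c)/ρ_m = 0.742 km.

0.742 km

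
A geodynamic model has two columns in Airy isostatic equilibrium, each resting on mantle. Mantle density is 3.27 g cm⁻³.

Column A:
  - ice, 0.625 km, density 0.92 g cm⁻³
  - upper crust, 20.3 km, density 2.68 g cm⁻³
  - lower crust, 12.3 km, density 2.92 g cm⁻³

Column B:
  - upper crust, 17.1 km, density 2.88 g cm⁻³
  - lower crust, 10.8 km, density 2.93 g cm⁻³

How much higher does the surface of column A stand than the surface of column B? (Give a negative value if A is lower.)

2.27 km

For any compensation level in the mantle, the mantle terms cancel and isostasy reduces to e = (Σt_A − Σt_B) − (Σ(ρt)_A − Σ(ρt)_B) / ρ_m.
Σt_A = 33.225 km; Σt_B = 27.9 km; Σ(ρt)_A = 90.895; Σ(ρt)_B = 80.892 (in km·g cm⁻³).
e = (33.225 − 27.9) − (90.895 − 80.892) / 3.27 = 2.27 km.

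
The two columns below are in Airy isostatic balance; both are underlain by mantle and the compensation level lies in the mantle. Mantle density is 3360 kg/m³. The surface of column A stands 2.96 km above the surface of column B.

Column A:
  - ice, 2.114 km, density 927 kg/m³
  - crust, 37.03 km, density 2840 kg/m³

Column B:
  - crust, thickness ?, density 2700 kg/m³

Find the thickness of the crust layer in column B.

21.9 km

Take the compensation level at the base of the deeper column (depth z_c below the surface of column A) and equate Σ ρ_i t_i down to z_c; mantle fills any gap and the z_c terms cancel.
Column A: 2.114×927 + 37.03×2840 + (z_c − 39.144)×3360
Column B: 2.96×0 + x×2700 + (z_c − 2.96 − 0 − x)×3360
The z_c×3360 term appears on both sides and cancels. Collect the known terms of each column as K = Σ(ρt)_known − 3360 × (depth of known layers): K_A = 107124.878 − 3360×39.144 = −24398.962; K_B = 0 − 3360×(2.96 + 0) = −9945.6.
Balance: K_A = K_B − x×(3360 − 2700), so x = (K_B − K_A)/(3360 − 2700) = 14453.4/660 = 21.9 km.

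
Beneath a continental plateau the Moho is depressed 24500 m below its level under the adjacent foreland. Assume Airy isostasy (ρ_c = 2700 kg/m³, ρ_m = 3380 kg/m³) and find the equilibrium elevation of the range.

6170 m

Equating mass per unit area of the two columns: ρ_c h = (ρ_m − ρ_c) r.
h = r (ρ_m − ρ_c) / ρ_c = 24500 m × (3380 − 2700) / 2700 = 6170 m.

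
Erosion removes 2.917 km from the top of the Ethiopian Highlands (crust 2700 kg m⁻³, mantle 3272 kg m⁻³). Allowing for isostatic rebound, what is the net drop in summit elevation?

Rebound u = e ρ_c/ρ_m = 2.917 km × 2700/3272 = 2.407 km.
Net surface drop = e − u = 2.917 km − 2.407 km = e (ρ_m − ρ_c)/ρ_m = 0.51 km.

0.51 km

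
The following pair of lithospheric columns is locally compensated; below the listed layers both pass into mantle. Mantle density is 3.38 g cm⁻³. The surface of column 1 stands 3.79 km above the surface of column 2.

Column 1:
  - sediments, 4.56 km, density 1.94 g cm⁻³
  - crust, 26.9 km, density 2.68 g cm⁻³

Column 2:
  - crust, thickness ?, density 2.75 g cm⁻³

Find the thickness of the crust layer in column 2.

20 km

Take the compensation level at the base of the deeper column (depth z_c below the surface of column 1) and equate Σ ρ_i t_i down to z_c; mantle fills any gap and the z_c terms cancel.
Column 1: 4.56×1.94 + 26.9×2.68 + (z_c − 31.46)×3.38
Column 2: 3.79×0 + x×2.75 + (z_c − 3.79 − 0 − x)×3.38
The z_c×3.38 term appears on both sides and cancels. Collect the known terms of each column as K = Σ(ρt)_known − 3.38 × (depth of known layers): K_1 = 80.9384 − 3.38×31.46 = −25.3964; K_2 = 0 − 3.38×(3.79 + 0) = −12.8102.
Balance: K_1 = K_2 − x×(3.38 − 2.75), so x = (K_2 − K_1)/(3.38 − 2.75) = 12.5862/0.63 = 20 km.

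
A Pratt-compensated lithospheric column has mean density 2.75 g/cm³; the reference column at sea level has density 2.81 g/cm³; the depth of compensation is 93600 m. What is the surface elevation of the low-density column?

ρ_ref D = ρ (D + h) → h = D (ρ_ref − ρ)/ρ.
h = 93600 m × (2.81 − 2.75)/2.75 = 2040 m.

2040 m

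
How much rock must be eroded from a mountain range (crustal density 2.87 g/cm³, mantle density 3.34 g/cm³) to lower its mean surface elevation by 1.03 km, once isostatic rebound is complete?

Net drop Δ = e − u = e − e ρ_c/ρ_m = e (ρ_m − ρ_c)/ρ_m.
e = Δ ρ_m/(ρ_m − ρ_c) = 1.03 km × 3.34/0.47 = 7.32 km.

7.32 km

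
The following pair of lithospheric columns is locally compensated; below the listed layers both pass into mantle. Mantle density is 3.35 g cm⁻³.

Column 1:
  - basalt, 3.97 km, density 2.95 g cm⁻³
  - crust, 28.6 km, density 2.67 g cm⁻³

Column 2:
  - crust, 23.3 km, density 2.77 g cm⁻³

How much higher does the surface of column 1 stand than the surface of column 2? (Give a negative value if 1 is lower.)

2.25 km

For any compensation level in the mantle, the mantle terms cancel and isostasy reduces to e = (Σt_1 − Σt_2) − (Σ(ρt)_1 − Σ(ρt)_2) / ρ_m.
Σt_1 = 32.57 km; Σt_2 = 23.3 km; Σ(ρt)_1 = 88.0735; Σ(ρt)_2 = 64.541 (in km·g cm⁻³).
e = (32.57 − 23.3) − (88.0735 − 64.541) / 3.35 = 2.25 km.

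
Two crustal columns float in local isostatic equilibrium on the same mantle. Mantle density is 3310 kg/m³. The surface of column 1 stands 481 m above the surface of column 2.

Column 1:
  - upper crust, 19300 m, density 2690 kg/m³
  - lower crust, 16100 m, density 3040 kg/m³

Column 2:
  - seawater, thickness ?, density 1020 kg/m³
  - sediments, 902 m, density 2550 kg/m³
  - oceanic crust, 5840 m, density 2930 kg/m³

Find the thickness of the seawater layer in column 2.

Take the compensation level at the base of the deeper column (depth z_c below the surface of column 1) and equate Σ ρ_i t_i down to z_c; mantle fills any gap and the z_c terms cancel.
Column 1: 19300×2690 + 16100×3040 + (z_c − 35400)×3310
Column 2: 481×0 + x×1020 + 902×2550 + 5840×2930 + (z_c − 481 − 6742 − x)×3310
The z_c×3310 term appears on both sides and cancels. Collect the known terms of each column as K = Σ(ρt)_known − 3310 × (depth of known layers): K_1 = 100861000 − 3310×35400 = −16313000; K_2 = 19411300 − 3310×(481 + 6742) = −4496830.
Balance: K_1 = K_2 − x×(3310 − 1020), so x = (K_2 − K_1)/(3310 − 1020) = 11816200/2290 = 5160 m.

5160 m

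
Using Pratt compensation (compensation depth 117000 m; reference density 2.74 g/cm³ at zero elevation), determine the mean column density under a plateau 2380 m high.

Pratt balance: ρ_ref D = ρ (D + h).
ρ = ρ_ref D/(D + h) = 2.74 × 117000 m/(117000 m + 2380 m) = 2.69 g/cm³.

2.69 g/cm³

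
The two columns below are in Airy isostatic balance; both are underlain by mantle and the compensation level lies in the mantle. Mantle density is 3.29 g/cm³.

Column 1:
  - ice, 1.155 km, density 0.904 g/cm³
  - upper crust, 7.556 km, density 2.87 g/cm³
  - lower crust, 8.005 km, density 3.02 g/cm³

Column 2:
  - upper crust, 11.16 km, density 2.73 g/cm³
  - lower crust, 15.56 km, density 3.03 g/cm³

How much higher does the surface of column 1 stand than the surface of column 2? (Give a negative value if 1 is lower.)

−0.67 km

For any compensation level in the mantle, the mantle terms cancel and isostasy reduces to e = (Σt_1 − Σt_2) − (Σ(ρt)_1 − Σ(ρt)_2) / ρ_m.
Σt_1 = 16.716 km; Σt_2 = 26.72 km; Σ(ρt)_1 = 46.90494; Σ(ρt)_2 = 77.6136 (in km·g/cm³).
e = (16.716 − 26.72) − (46.90494 − 77.6136) / 3.29 = −0.67 km.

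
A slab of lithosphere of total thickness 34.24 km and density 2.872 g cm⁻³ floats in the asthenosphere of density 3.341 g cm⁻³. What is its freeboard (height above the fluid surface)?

Floating equilibrium: submerged depth d = t ρ_obj/ρ_fluid = 34.24 km × 2.872/3.341 = 29.43 km.
Freeboard = t − d = 34.24 km − 29.43 km = 4.81 km.

4.81 km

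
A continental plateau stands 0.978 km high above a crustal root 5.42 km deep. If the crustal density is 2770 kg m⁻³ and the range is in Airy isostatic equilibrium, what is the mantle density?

3270 kg m⁻³

Airy balance: ρ_c h = (ρ_m − ρ_c) r → ρ_m = ρ_c (1 + h/r).
ρ_m = 2770 × (1 + 0.978 km/5.42 km) = 3270 kg m⁻³.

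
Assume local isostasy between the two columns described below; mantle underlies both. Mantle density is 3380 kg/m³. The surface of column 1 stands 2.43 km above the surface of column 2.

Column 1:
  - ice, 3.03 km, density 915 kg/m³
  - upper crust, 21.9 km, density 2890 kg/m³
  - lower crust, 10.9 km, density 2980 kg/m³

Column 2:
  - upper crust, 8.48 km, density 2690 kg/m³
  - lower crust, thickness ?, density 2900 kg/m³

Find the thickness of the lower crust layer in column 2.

Take the compensation level at the base of the deeper column (depth z_c below the surface of column 1) and equate Σ ρ_i t_i down to z_c; mantle fills any gap and the z_c terms cancel.
Column 1: 3.03×915 + 21.9×2890 + 10.9×2980 + (z_c − 35.83)×3380
Column 2: 2.43×0 + 8.48×2690 + x×2900 + (z_c − 2.43 − 8.48 − x)×3380
The z_c×3380 term appears on both sides and cancels. Collect the known terms of each column as K = Σ(ρt)_known − 3380 × (depth of known layers): K_1 = 98545.45 − 3380×35.83 = −22559.95; K_2 = 22811.2 − 3380×(2.43 + 8.48) = −14064.6.
Balance: K_1 = K_2 − x×(3380 − 2900), so x = (K_2 − K_1)/(3380 − 2900) = 8495.35/480 = 17.7 km.

17.7 km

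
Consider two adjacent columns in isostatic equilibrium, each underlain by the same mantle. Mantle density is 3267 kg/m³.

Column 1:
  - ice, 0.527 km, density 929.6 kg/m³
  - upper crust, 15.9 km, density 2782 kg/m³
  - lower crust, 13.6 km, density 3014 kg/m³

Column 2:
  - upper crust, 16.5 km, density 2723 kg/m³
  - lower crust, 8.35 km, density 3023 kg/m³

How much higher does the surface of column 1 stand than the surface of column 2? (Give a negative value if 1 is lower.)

For any compensation level in the mantle, the mantle terms cancel and isostasy reduces to e = (Σt_1 − Σt_2) − (Σ(ρt)_1 − Σ(ρt)_2) / ρ_m.
Σt_1 = 30.027 km; Σt_2 = 24.85 km; Σ(ρt)_1 = 85714.0992; Σ(ρt)_2 = 70171.55 (in km·kg/m³).
e = (30.027 − 24.85) − (85714.0992 − 70171.55) / 3267 = 0.42 km.

0.42 km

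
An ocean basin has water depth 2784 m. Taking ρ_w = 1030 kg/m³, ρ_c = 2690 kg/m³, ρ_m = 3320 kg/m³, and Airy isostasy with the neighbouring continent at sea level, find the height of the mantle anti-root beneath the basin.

Balancing pressure at the compensation depth: replacing crust with seawater at the top is compensated by replacing crust with mantle at the base: d (ρ_c − ρ_w) = a (ρ_m − ρ_c).
a = d (ρ_c − ρ_w)/(ρ_m − ρ_c) = 2784 m × 1660/630 = 7340 m.

7340 m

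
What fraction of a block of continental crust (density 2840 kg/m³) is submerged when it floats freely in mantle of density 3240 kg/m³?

Submerged fraction = ρ_obj/ρ_fluid = 2840/3240 = 0.877.

0.877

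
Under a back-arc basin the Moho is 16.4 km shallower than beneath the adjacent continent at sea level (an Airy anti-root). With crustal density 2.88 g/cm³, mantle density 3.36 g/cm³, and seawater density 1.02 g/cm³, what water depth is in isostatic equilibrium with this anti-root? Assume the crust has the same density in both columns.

Replacing a thickness d of crust by seawater at the top must be balanced by replacing crust with mantle at the base: d (ρ_c − ρ_w) = a (ρ_m − ρ_c).
d = a (ρ_m − ρ_c)/(ρ_c − ρ_w) = 16.4 km × 0.48/1.86 = 4.23 km.

4.23 km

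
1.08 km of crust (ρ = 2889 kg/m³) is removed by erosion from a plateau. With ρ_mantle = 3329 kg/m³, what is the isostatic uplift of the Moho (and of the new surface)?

Unloading: uplift u = e ρ_c/ρ_m = 1.08 km × 2889/3329 = 0.937 km.

0.937 km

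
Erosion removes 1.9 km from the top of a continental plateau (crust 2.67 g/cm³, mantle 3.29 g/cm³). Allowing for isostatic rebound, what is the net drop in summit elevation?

0.358 km

Rebound u = e ρ_c/ρ_m = 1.9 km × 2.67/3.29 = 1.542 km.
Net surface drop = e − u = 1.9 km − 1.542 km = e (ρ_m − ρ_c)/ρ_m = 0.358 km.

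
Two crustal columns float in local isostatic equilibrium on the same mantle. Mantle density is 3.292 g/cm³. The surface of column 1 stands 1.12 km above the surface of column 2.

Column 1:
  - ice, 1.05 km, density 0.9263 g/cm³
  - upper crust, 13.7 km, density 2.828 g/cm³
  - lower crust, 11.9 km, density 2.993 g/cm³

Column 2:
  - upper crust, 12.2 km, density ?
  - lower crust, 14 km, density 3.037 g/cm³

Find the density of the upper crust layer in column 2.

2.87 g/cm³

Take the compensation level at the base of the deeper column (depth z_c below the surface of column 1) and equate Σ ρ_i t_i down to z_c; mantle fills any gap and the z_c terms cancel.
Column 1: 1.05×0.9263 + 13.7×2.828 + 11.9×2.993 + (z_c − 26.65)×3.292
Column 2: 1.12×0 + 12.2×ρ + 14×3.037 + (z_c − 1.12 − 26.2)×3.292
The z_c×3.292 term appears on both sides and cancels. Collect the known terms of each column as K = Σ(ρt)_known − 3.292 × (depth of known layers): K_1 = 75.332915 − 3.292×26.65 = −12.398885; K_2 = 42.518 − 3.292×(1.12 + 26.2) = −47.41944.
Balance: K_1 = K_2 + 12.2×ρ, so ρ = (K_1 − K_2)/12.2 = 35.0206/12.2 = 2.87 g/cm³.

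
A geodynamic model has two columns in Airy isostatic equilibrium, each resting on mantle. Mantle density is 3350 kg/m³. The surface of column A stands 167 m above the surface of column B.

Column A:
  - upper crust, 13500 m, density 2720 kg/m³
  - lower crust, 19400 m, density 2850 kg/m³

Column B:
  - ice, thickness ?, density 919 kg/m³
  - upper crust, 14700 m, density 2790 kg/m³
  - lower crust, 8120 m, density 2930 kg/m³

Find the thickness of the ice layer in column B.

Take the compensation level at the base of the deeper column (depth z_c below the surface of column A) and equate Σ ρ_i t_i down to z_c; mantle fills any gap and the z_c terms cancel.
Column A: 13500×2720 + 19400×2850 + (z_c − 32900)×3350
Column B: 167×0 + x×919 + 14700×2790 + 8120×2930 + (z_c − 167 − 22820 − x)×3350
The z_c×3350 term appears on both sides and cancels. Collect the known terms of each column as K = Σ(ρt)_known − 3350 × (depth of known layers): K_A = 92010000 − 3350×32900 = −18205000; K_B = 64804600 − 3350×(167 + 22820) = −12201850.
Balance: K_A = K_B − x×(3350 − 919), so x = (K_B − K_A)/(3350 − 919) = 6003150/2431 = 2470 m.

2470 m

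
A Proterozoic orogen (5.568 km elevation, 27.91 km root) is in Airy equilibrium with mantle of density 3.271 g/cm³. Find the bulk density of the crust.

2.73 g/cm³

ρ_c h = (ρ_m − ρ_c) r → ρ_c (h + r) = ρ_m r → ρ_c = ρ_m r / (h + r).
ρ_c = 3.271 × 27.91 km / (5.568 km + 27.91 km) = 2.73 g/cm³.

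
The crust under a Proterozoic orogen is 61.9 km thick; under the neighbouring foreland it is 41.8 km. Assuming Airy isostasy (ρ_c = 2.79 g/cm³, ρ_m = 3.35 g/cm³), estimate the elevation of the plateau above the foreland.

Excess crust Δ = 61.9 km − 41.8 km = 20.1 km, split between elevation h and root r with h + r = Δ.
Airy balance ρ_c h = (ρ_m − ρ_c) r gives r = h ρ_c/(ρ_m − ρ_c), so h (1 + ρ_c/(ρ_m − ρ_c)) = Δ, i.e. h = Δ (ρ_m − ρ_c)/ρ_m.
h = 20.1 km × 0.56/3.35 = 3.36 km.

3.36 km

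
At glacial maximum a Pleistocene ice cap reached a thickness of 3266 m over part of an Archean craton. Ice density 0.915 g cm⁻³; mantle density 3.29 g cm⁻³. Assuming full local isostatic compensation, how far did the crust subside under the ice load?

Balancing pressure at the compensation depth: the ice load ρ_ice t is balanced by mantle displaced below, ρ_m s.
s = t ρ_ice / ρ_m = 3266 m × 0.915/3.29 = 908 m.

908 m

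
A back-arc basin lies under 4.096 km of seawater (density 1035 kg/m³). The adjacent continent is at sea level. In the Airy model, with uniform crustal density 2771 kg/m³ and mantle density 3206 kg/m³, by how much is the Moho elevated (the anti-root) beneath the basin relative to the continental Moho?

16.3 km

By Archimedes' principle applied to the lithosphere: replacing crust with seawater at the top is compensated by replacing crust with mantle at the base: d (ρ_c − ρ_w) = a (ρ_m − ρ_c).
a = d (ρ_c − ρ_w)/(ρ_m − ρ_c) = 4.096 km × 1736/435 = 16.3 km.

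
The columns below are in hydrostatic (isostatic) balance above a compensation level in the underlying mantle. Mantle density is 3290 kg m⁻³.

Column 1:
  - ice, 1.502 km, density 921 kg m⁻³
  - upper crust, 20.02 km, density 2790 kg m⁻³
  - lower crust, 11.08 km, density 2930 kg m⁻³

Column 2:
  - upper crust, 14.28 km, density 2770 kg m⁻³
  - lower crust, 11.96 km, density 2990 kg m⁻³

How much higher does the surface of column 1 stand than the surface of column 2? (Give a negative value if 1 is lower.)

1.99 km

For any compensation level in the mantle, the mantle terms cancel and isostasy reduces to e = (Σt_1 − Σt_2) − (Σ(ρt)_1 − Σ(ρt)_2) / ρ_m.
Σt_1 = 32.602 km; Σt_2 = 26.24 km; Σ(ρt)_1 = 89703.542; Σ(ρt)_2 = 75316 (in km·kg m⁻³).
e = (32.602 − 26.24) − (89703.542 − 75316) / 3290 = 1.99 km.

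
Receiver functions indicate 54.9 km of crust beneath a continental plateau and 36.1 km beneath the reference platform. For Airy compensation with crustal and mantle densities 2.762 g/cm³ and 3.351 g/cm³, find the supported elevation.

Excess crust Δ = 54.9 km − 36.1 km = 18.8 km, split between elevation h and root r with h + r = Δ.
Airy balance ρ_c h = (ρ_m − ρ_c) r gives r = h ρ_c/(ρ_m − ρ_c), so h (1 + ρ_c/(ρ_m − ρ_c)) = Δ, i.e. h = Δ (ρ_m − ρ_c)/ρ_m.
h = 18.8 km × 0.589/3.351 = 3.3 km.

3.3 km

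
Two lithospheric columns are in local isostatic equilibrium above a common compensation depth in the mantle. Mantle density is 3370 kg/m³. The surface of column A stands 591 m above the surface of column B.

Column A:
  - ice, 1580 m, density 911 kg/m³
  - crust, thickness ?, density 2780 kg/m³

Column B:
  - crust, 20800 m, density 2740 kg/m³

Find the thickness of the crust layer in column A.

19000 m

Take the compensation level at the base of the deeper column (depth z_c below the surface of column A) and equate Σ ρ_i t_i down to z_c; mantle fills any gap and the z_c terms cancel.
Column A: 1580×911 + x×2780 + (z_c − 1580 − x)×3370
Column B: 591×0 + 20800×2740 + (z_c − 591 − 20800)×3370
The z_c×3370 term appears on both sides and cancels. Collect the known terms of each column as K = Σ(ρt)_known − 3370 × (depth of known layers): K_A = 1439380 − 3370×1580 = −3885220; K_B = 56992000 − 3370×(591 + 20800) = −15095670.
Balance: K_A − x×(3370 − 2780) = K_B, so x = (K_A − K_B)/(3370 − 2780) = 11210400/590 = 19000 m.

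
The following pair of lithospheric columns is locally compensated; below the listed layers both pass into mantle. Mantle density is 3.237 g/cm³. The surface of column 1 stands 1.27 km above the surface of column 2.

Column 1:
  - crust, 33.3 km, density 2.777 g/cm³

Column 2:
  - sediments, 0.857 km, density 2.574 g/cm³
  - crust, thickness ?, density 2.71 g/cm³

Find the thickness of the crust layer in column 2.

Take the compensation level at the base of the deeper column (depth z_c below the surface of column 1) and equate Σ ρ_i t_i down to z_c; mantle fills any gap and the z_c terms cancel.
Column 1: 33.3×2.777 + (z_c − 33.3)×3.237
Column 2: 1.27×0 + 0.857×2.574 + x×2.71 + (z_c − 1.27 − 0.857 − x)×3.237
The z_c×3.237 term appears on both sides and cancels. Collect the known terms of each column as K = Σ(ρt)_known − 3.237 × (depth of known layers): K_1 = 92.4741 − 3.237×33.3 = −15.318; K_2 = 2.205918 − 3.237×(1.27 + 0.857) = −4.679181.
Balance: K_1 = K_2 − x×(3.237 − 2.71), so x = (K_2 − K_1)/(3.237 − 2.71) = 10.6388/0.527 = 20.2 km.

20.2 km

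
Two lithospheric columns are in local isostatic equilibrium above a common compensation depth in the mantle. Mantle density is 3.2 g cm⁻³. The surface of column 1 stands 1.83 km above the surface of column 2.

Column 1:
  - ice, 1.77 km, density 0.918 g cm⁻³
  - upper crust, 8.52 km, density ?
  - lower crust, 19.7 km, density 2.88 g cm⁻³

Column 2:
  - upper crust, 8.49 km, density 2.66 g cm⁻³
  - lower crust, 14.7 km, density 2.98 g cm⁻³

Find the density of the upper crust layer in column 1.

Take the compensation level at the base of the deeper column (depth z_c below the surface of column 1) and equate Σ ρ_i t_i down to z_c; mantle fills any gap and the z_c terms cancel.
Column 1: 1.77×0.918 + 8.52×ρ + 19.7×2.88 + (z_c − 29.99)×3.2
Column 2: 1.83×0 + 8.49×2.66 + 14.7×2.98 + (z_c − 1.83 − 23.19)×3.2
The z_c×3.2 term appears on both sides and cancels. Collect the known terms of each column as K = Σ(ρt)_known − 3.2 × (depth of known layers): K_1 = 58.36086 − 3.2×29.99 = −37.60714; K_2 = 66.3894 − 3.2×(1.83 + 23.19) = −13.6746.
Balance: K_1 + 8.52×ρ = K_2, so ρ = (K_2 − K_1)/8.52 = 23.9325/8.52 = 2.81 g cm⁻³.

2.81 g cm⁻³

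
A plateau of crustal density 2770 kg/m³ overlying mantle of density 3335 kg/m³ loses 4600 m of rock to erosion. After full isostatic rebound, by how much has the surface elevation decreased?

Rebound u = e ρ_c/ρ_m = 4600 m × 2770/3335 = 3821 m.
Net surface drop = e − u = 4600 m − 3821 m = e (ρ_m − ρ_c)/ρ_m = 779 m.

779 m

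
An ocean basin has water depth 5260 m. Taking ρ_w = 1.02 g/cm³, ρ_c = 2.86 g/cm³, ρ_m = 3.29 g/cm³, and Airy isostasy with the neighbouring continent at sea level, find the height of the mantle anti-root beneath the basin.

22500 m

Equating mass per unit area of the two columns: replacing crust with seawater at the top is compensated by replacing crust with mantle at the base: d (ρ_c − ρ_w) = a (ρ_m − ρ_c).
a = d (ρ_c − ρ_w)/(ρ_m − ρ_c) = 5260 m × 1.84/0.43 = 22500 m.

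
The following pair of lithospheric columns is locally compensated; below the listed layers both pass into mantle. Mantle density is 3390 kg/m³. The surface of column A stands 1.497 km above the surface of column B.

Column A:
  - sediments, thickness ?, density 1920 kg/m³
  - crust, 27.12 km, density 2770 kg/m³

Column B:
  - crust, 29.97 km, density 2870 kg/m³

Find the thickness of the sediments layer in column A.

2.62 km

Take the compensation level at the base of the deeper column (depth z_c below the surface of column A) and equate Σ ρ_i t_i down to z_c; mantle fills any gap and the z_c terms cancel.
Column A: x×1920 + 27.12×2770 + (z_c − 27.12 − x)×3390
Column B: 1.497×0 + 29.97×2870 + (z_c − 1.497 − 29.97)×3390
The z_c×3390 term appears on both sides and cancels. Collect the known terms of each column as K = Σ(ρt)_known − 3390 × (depth of known layers): K_A = 75122.4 − 3390×27.12 = −16814.4; K_B = 86013.9 − 3390×(1.497 + 29.97) = −20659.23.
Balance: K_A − x×(3390 − 1920) = K_B, so x = (K_A − K_B)/(3390 − 1920) = 3844.83/1470 = 2.62 km.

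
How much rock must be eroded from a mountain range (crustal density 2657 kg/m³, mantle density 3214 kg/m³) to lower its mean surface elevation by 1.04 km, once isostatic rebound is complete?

Net drop Δ = e − u = e − e ρ_c/ρ_m = e (ρ_m − ρ_c)/ρ_m.
e = Δ ρ_m/(ρ_m − ρ_c) = 1.04 km × 3214/557 = 6 km.

6 km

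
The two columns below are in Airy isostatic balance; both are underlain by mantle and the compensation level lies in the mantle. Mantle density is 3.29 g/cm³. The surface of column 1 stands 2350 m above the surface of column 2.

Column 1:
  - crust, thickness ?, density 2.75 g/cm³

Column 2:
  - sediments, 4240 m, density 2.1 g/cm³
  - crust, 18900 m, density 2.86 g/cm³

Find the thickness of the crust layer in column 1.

38700 m

Take the compensation level at the base of the deeper column (depth z_c below the surface of column 1) and equate Σ ρ_i t_i down to z_c; mantle fills any gap and the z_c terms cancel.
Column 1: x×2.75 + (z_c − 0 − x)×3.29
Column 2: 2350×0 + 4240×2.1 + 18900×2.86 + (z_c − 2350 − 23140)×3.29
The z_c×3.29 term appears on both sides and cancels. Collect the known terms of each column as K = Σ(ρt)_known − 3.29 × (depth of known layers): K_1 = 0 − 3.29×0 = 0; K_2 = 62958 − 3.29×(2350 + 23140) = −20904.1.
Balance: K_1 − x×(3.29 − 2.75) = K_2, so x = (K_1 − K_2)/(3.29 − 2.75) = 20904.1/0.54 = 38700 m.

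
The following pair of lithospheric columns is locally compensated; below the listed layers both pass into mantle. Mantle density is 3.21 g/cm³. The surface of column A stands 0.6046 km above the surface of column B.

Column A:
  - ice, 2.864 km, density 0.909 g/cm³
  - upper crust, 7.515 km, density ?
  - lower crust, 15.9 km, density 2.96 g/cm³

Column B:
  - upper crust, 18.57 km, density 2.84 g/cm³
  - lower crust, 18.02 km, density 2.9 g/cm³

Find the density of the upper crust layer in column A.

Take the compensation level at the base of the deeper column (depth z_c below the surface of column A) and equate Σ ρ_i t_i down to z_c; mantle fills any gap and the z_c terms cancel.
Column A: 2.864×0.909 + 7.515×ρ + 15.9×2.96 + (z_c − 26.279)×3.21
Column B: 0.6046×0 + 18.57×2.84 + 18.02×2.9 + (z_c − 0.6046 − 36.59)×3.21
The z_c×3.21 term appears on both sides and cancels. Collect the known terms of each column as K = Σ(ρt)_known − 3.21 × (depth of known layers): K_A = 49.667376 − 3.21×26.279 = −34.688214; K_B = 104.9968 − 3.21×(0.6046 + 36.59) = −14.397866.
Balance: K_A + 7.515×ρ = K_B, so ρ = (K_B − K_A)/7.515 = 20.2903/7.515 = 2.7 g/cm³.

2.7 g/cm³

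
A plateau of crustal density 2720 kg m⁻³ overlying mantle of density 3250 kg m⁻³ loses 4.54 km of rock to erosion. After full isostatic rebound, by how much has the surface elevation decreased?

0.74 km

Rebound u = e ρ_c/ρ_m = 4.54 km × 2720/3250 = 3.8 km.
Net surface drop = e − u = 4.54 km − 3.8 km = e (ρ_m − ρ_c)/ρ_m = 0.74 km.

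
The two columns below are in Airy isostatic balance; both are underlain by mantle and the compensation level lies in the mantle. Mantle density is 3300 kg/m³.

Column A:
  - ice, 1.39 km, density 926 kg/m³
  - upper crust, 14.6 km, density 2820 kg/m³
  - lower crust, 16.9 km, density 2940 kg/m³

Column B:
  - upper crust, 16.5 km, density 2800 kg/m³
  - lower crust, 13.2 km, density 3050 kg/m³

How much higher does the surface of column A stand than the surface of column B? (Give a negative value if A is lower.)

For any compensation level in the mantle, the mantle terms cancel and isostasy reduces to e = (Σt_A − Σt_B) − (Σ(ρt)_A − Σ(ρt)_B) / ρ_m.
Σt_A = 32.89 km; Σt_B = 29.7 km; Σ(ρt)_A = 92145.14; Σ(ρt)_B = 86460 (in km·kg/m³).
e = (32.89 − 29.7) − (92145.14 − 86460) / 3300 = 1.47 km.

1.47 km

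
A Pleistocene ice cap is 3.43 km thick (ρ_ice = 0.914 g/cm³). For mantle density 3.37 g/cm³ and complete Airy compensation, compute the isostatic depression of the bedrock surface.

0.93 km

Isostatic balance requires: the ice load ρ_ice t is balanced by mantle displaced below, ρ_m s.
s = t ρ_ice / ρ_m = 3.43 km × 0.914/3.37 = 0.93 km.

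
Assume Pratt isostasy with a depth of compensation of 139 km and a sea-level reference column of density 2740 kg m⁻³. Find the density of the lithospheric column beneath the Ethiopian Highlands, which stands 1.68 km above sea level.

2710 kg m⁻³

Pratt balance: ρ_ref D = ρ (D + h).
ρ = ρ_ref D/(D + h) = 2740 × 139 km/(139 km + 1.68 km) = 2710 kg m⁻³.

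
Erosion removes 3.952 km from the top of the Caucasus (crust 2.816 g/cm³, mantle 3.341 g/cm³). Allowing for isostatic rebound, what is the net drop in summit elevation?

Rebound u = e ρ_c/ρ_m = 3.952 km × 2.816/3.341 = 3.331 km.
Net surface drop = e − u = 3.952 km − 3.331 km = e (ρ_m − ρ_c)/ρ_m = 0.621 km.

0.621 km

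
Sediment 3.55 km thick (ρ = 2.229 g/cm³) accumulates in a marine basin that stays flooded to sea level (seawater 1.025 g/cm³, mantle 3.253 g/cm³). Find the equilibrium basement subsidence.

Submarine loading: the sediment displaces seawater, and the subsidence is in turn flooded, so s (ρ_m − ρ_w) = t (ρ_sed − ρ_w).
s = 3.55 km × (2.229 − 1.025) / (3.253 − 1.025) = 1.92 km.

1.92 km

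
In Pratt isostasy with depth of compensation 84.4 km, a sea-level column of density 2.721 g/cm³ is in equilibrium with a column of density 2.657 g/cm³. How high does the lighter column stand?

2.03 km

ρ_ref D = ρ (D + h) → h = D (ρ_ref − ρ)/ρ.
h = 84.4 km × (2.721 − 2.657)/2.657 = 2.03 km.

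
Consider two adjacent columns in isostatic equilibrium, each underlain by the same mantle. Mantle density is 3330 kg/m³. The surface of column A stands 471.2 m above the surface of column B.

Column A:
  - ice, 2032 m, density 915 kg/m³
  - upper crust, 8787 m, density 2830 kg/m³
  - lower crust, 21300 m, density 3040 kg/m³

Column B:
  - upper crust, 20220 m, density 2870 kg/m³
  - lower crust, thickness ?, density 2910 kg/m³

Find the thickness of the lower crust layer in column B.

Take the compensation level at the base of the deeper column (depth z_c below the surface of column A) and equate Σ ρ_i t_i down to z_c; mantle fills any gap and the z_c terms cancel.
Column A: 2032×915 + 8787×2830 + 21300×3040 + (z_c − 32119)×3330
Column B: 471.2×0 + 20220×2870 + x×2910 + (z_c − 471.2 − 20220 − x)×3330
The z_c×3330 term appears on both sides and cancels. Collect the known terms of each column as K = Σ(ρt)_known − 3330 × (depth of known layers): K_A = 91478490 − 3330×32119 = −15477780; K_B = 58031400 − 3330×(471.2 + 20220) = −10870296.
Balance: K_A = K_B − x×(3330 − 2910), so x = (K_B − K_A)/(3330 − 2910) = 4607480/420 = 11000 m.

11000 m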